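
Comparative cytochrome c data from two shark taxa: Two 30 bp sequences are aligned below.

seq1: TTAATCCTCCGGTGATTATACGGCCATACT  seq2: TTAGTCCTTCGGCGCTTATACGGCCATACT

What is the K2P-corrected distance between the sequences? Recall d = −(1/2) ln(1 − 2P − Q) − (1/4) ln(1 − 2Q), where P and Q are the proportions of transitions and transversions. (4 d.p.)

Of 30 sites, 3 differences are transitions and 1 are transversions, so P = 3/30 = 0.1 and Q = 1/30 ≈ 0.033333.
Under the Kimura two-parameter model, d = −½ ln(1 − 2P − Q) − ¼ ln(1 − 2Q).
1 − 2P − Q = 0.766667, giving −½ ln(0.766667) = 0.132851.
1 − 2Q = 0.933334, giving −¼ ln(0.933334) = 0.017248.
d = 0.132851 + 0.017248 = 0.150099.

0.1501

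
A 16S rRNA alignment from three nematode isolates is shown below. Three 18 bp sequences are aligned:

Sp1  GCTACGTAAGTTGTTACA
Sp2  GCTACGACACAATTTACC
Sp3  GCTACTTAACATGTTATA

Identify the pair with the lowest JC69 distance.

Sp1 and Sp3

Sp1–Sp2: 7/18 differ, p = 0.389, d = 0.548.
Sp1–Sp3: 4/18 differ, p = 0.222, d = 0.264.
Sp2–Sp3: 7/18 differ, p = 0.389, d = 0.548.
The smallest distance is between Sp1 and Sp3.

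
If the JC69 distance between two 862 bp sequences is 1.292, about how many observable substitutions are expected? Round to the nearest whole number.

531

Invert JC69: p = (3/4)(1 − e^(−4d/3)) = 0.75 × (1 − e^(-1.722667)) = 0.75 × (1 − 0.178589) = 0.616058.
Expected differing sites = pL ≈ 0.616058 × 862 = 531.041996 ≈ 531.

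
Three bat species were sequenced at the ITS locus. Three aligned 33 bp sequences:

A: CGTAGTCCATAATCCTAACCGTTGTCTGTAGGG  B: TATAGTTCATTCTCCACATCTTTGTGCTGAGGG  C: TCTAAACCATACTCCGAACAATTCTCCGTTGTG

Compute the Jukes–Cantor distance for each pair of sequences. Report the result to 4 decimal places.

d(A,B) = 0.5587, d(A,C) = 0.4975, d(B,C) = 0.7798

A–B: 13/33 sites differ → p ≈ 0.393939, d = −0.75 ln(1 − 0.525252) = 0.558728 ≈ 0.5587.
A–C: 12/33 sites differ → p ≈ 0.363636, d = −0.75 ln(1 − 0.484848) = 0.497470 ≈ 0.4975.
B–C: 16/33 sites differ → p ≈ 0.484848, d = −0.75 ln(1 − 0.646464) = 0.779827 ≈ 0.7798.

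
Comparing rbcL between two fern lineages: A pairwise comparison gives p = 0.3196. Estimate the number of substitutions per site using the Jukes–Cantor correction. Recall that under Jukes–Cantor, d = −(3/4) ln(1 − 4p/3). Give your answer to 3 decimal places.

d = −(3/4) ln(1 − 4p/3) = −0.75 ln(1 − 0.426133) = −0.75 ln(0.573867)
  = −0.75 × (-0.555358) = 0.416519 substitutions/site.

0.417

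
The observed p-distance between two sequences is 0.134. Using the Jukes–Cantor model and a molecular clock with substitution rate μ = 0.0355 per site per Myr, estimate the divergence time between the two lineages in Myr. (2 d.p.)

d = −(3/4) ln(1 − 4p/3) = −0.75 ln(1 − 0.178667) = −0.75 ln(0.821333)
  = −0.75 × (-0.196827) = 0.147620 substitutions/site.
Under a molecular clock d = 2μt, so t = d/(2μ) = 0.147620 / (2 × 0.0355) = 2.08 Myr.

2.08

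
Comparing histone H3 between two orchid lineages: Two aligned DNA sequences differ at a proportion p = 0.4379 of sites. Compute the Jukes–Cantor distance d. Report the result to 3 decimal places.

d = −(3/4) ln(1 − 4p/3) = −0.75 ln(1 − 0.583867) = −0.75 ln(0.416133)
  = −0.75 × (-0.876750) = 0.657563 substitutions/site.

0.658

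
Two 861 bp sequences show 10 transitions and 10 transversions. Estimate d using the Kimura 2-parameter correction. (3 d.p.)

0.024

P = 10/861 ≈ 0.011614 and Q = 10/861 ≈ 0.011614.
Under the Kimura two-parameter model, d = −½ ln(1 − 2P − Q) − ¼ ln(1 − 2Q).
1 − 2P − Q = 0.965158, giving −½ ln(0.965158) = 0.017732.
1 − 2Q = 0.976772, giving −¼ ln(0.976772) = 0.005876.
d = 0.017732 + 0.005876 = 0.023608.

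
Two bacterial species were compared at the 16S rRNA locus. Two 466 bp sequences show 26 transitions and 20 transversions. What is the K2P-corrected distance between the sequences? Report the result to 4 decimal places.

0.1064

P = 26/466 ≈ 0.055794 and Q = 20/466 ≈ 0.042918.
Under the Kimura two-parameter model, d = −½ ln(1 − 2P − Q) − ¼ ln(1 − 2Q).
1 − 2P − Q = 0.845494, giving −½ ln(0.845494) = 0.083917.
1 − 2Q = 0.914164, giving −¼ ln(0.914164) = 0.022436.
d = 0.083917 + 0.022436 = 0.106353.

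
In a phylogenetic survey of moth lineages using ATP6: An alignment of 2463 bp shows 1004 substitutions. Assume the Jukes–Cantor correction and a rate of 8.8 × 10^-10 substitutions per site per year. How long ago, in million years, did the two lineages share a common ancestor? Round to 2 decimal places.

p = 1004/2463 ≈ 0.407633.
d = −(3/4) ln(1 − 4p/3) = −0.75 ln(1 − 0.543511) = −0.75 ln(0.456489)
  = −0.75 × (-0.784191) = 0.588143 substitutions/site.
Under a molecular clock d = 2μt, so t = d/(2μ) = 0.588143 / (2 × 8.8 × 10^-10) = 334.17 million years.

334.17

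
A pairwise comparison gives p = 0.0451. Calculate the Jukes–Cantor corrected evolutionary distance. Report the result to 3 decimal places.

0.047

d = −(3/4) ln(1 − 4p/3) = −0.75 ln(1 − 0.060133) = −0.75 ln(0.939867)
  = −0.75 × (-0.062017) = 0.046513 substitutions/site.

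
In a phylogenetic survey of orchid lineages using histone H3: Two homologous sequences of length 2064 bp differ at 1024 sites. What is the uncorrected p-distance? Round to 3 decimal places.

p = 1024/2064 = 0.496124… ≈ 0.496 (to 3 d.p.).

0.496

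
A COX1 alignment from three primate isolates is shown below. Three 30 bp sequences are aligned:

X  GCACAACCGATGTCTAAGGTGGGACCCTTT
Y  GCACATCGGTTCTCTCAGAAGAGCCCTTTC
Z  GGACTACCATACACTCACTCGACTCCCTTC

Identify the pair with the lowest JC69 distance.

X–Y: 11/30 differ, p = 0.367, d = 0.503.
X–Z: 15/30 differ, p = 0.500, d = 0.824.
Y–Z: 13/30 differ, p = 0.433, d = 0.647.
The smallest distance is between X and Y.

X and Y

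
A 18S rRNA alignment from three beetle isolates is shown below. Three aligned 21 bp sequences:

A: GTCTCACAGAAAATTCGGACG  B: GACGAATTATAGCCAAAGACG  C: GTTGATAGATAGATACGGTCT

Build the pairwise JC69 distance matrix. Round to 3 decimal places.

d(A,B) = 1.309, d(A,C) = 1.076, d(B,C) = 0.899

A–B: 13/21 sites differ → p ≈ 0.619048, d = −0.75 ln(1 − 0.825397) = 1.308930 ≈ 1.309.
A–C: 12/21 sites differ → p ≈ 0.571429, d = −0.75 ln(1 − 0.761905) = 1.076314 ≈ 1.076.
B–C: 11/21 sites differ → p ≈ 0.52381, d = −0.75 ln(1 − 0.698413) = 0.899023 ≈ 0.899.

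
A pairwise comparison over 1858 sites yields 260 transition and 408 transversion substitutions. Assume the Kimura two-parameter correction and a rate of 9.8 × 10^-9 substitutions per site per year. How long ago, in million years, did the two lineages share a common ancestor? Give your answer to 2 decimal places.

P = 260/1858 ≈ 0.139935 and Q = 408/1858 ≈ 0.219591.
Under the Kimura two-parameter model, d = −½ ln(1 − 2P − Q) − ¼ ln(1 − 2Q).
1 − 2P − Q = 0.500539, giving −½ ln(0.500539) = 0.346035.
1 − 2Q = 0.560818, giving −¼ ln(0.560818) = 0.144590.
d = 0.346035 + 0.144590 = 0.490625.
Under a molecular clock d = 2μt, so t = d/(2μ) = 0.490625 / (2 × 9.8 × 10^-9) = 25.03 million years.

25.03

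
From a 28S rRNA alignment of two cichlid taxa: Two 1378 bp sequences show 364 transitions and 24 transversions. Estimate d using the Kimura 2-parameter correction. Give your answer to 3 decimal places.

P = 364/1378 ≈ 0.264151 and Q = 24/1378 ≈ 0.017417.
Under the Kimura two-parameter model, d = −½ ln(1 − 2P − Q) − ¼ ln(1 − 2Q).
1 − 2P − Q = 0.454281, giving −½ ln(0.454281) = 0.394520.
1 − 2Q = 0.965166, giving −¼ ln(0.965166) = 0.008864.
d = 0.394520 + 0.008864 = 0.403384.

0.403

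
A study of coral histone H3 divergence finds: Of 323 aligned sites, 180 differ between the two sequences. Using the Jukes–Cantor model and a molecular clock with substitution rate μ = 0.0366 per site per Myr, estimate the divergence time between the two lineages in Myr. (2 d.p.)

13.92

p = 180/323 ≈ 0.557276.
d = −(3/4) ln(1 − 4p/3) = −0.75 ln(1 − 0.743035) = −0.75 ln(0.256965)
  = −0.75 × (-1.358815) = 1.019111 substitutions/site.
Under a molecular clock d = 2μt, so t = d/(2μ) = 1.019111 / (2 × 0.0366) = 13.92 Myr.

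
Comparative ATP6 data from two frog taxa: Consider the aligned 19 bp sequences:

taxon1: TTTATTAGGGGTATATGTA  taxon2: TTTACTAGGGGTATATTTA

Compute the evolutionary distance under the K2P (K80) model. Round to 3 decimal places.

0.114

Of 19 sites, 1 differences are transitions and 1 are transversions, so P = 1/19 ≈ 0.052632 and Q = 1/19 ≈ 0.052632.
Under the Kimura two-parameter model, d = −½ ln(1 − 2P − Q) − ¼ ln(1 − 2Q).
1 − 2P − Q = 0.842104, giving −½ ln(0.842104) = 0.085926.
1 − 2Q = 0.894736, giving −¼ ln(0.894736) = 0.027807.
d = 0.085926 + 0.027807 = 0.113733.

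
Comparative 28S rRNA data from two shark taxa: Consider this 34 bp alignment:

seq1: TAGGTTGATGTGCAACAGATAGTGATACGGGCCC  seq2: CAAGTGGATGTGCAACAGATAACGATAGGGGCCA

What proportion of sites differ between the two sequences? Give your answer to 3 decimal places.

The sequences differ at 7 of 34 positions (sites 1, 3, 6, 22, 23, 28, 34).
p = 7/34 = 0.205882… ≈ 0.206 (to 3 d.p.).

0.206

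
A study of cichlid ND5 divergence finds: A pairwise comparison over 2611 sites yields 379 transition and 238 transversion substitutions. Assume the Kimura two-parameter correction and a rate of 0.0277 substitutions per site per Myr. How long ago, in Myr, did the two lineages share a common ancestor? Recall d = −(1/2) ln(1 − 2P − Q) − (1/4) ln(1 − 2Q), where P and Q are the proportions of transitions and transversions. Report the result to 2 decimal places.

P = 379/2611 ≈ 0.145155 and Q = 238/2611 ≈ 0.091153.
Under the Kimura two-parameter model, d = −½ ln(1 − 2P − Q) − ¼ ln(1 − 2Q).
1 − 2P − Q = 0.618537, giving −½ ln(0.618537) = 0.240199.
1 − 2Q = 0.817694, giving −¼ ln(0.817694) = 0.050317.
d = 0.240199 + 0.050317 = 0.290516.
Under a molecular clock d = 2μt, so t = d/(2μ) = 0.290516 / (2 × 0.0277) = 5.24 Myr.

5.24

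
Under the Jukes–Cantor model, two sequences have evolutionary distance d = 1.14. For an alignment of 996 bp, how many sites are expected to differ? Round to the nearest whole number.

Invert JC69: p = (3/4)(1 − e^(−4d/3)) = 0.75 × (1 − e^(-1.52)) = 0.75 × (1 − 0.218712) = 0.585966.
Expected differing sites = pL ≈ 0.585966 × 996 = 583.622136 ≈ 584.

584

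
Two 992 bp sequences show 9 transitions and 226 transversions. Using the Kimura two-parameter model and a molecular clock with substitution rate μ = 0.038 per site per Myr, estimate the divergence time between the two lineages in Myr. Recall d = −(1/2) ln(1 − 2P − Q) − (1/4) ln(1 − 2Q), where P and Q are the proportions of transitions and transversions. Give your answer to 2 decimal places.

3.86

P = 9/992 ≈ 0.009073 and Q = 226/992 ≈ 0.227823.
Under the Kimura two-parameter model, d = −½ ln(1 − 2P − Q) − ¼ ln(1 − 2Q).
1 − 2P − Q = 0.754031, giving −½ ln(0.754031) = 0.141161.
1 − 2Q = 0.544354, giving −¼ ln(0.544354) = 0.152039.
d = 0.141161 + 0.152039 = 0.293200.
Under a molecular clock d = 2μt, so t = d/(2μ) = 0.293200 / (2 × 0.038) = 3.86 Myr.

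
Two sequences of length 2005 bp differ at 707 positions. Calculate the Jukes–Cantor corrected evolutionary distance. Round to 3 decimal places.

0.476

p = 707/2005 ≈ 0.352618.
d = −(3/4) ln(1 − 4p/3) = −0.75 ln(1 − 0.470157) = −0.75 ln(0.529843)
  = −0.75 × (-0.635175) = 0.476381 substitutions/site.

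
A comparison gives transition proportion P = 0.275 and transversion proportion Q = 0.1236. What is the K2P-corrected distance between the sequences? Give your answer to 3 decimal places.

Under the Kimura two-parameter model, d = −½ ln(1 − 2P − Q) − ¼ ln(1 − 2Q).
1 − 2P − Q = 0.3264, giving −½ ln(0.3264) = 0.559816.
1 − 2Q = 0.7528, giving −¼ ln(0.7528) = 0.070989.
d = 0.559816 + 0.070989 = 0.630805.

0.631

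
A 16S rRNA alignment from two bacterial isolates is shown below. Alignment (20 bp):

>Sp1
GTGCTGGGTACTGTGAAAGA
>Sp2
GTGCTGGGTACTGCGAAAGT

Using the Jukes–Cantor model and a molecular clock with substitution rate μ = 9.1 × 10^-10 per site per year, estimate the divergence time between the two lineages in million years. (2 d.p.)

The sequences differ at 2 of 20 sites (14, 20), so p = 2/20 = 0.1.
d = −(3/4) ln(1 − 4p/3) = −0.75 ln(1 − 0.133333) = −0.75 ln(0.866667)
  = −0.75 × (-0.143100) = 0.107325 substitutions/site.
Under a molecular clock d = 2μt, so t = d/(2μ) = 0.107325 / (2 × 9.1 × 10^-10) = 58.97 million years.

58.97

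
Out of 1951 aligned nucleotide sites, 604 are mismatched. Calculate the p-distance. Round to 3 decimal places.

0.310

p = 604/1951 = 0.309584… ≈ 0.310 (to 3 d.p.).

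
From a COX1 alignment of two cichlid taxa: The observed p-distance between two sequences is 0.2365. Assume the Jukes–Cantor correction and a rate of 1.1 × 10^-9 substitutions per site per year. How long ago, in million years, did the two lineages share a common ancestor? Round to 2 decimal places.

129.14

d = −(3/4) ln(1 − 4p/3) = −0.75 ln(1 − 0.315333) = −0.75 ln(0.684667)
  = −0.75 × (-0.378823) = 0.284117 substitutions/site.
Under a molecular clock d = 2μt, so t = d/(2μ) = 0.284117 / (2 × 1.1 × 10^-9) = 129.14 million years.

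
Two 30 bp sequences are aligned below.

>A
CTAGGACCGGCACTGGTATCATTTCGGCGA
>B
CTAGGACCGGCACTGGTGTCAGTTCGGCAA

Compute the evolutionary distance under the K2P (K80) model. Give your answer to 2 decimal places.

0.11

Of 30 sites, 2 differences are transitions and 1 are transversions, so P = 2/30 ≈ 0.066667 and Q = 1/30 ≈ 0.033333.
Under the Kimura two-parameter model, d = −½ ln(1 − 2P − Q) − ¼ ln(1 − 2Q).
1 − 2P − Q = 0.833333, giving −½ ln(0.833333) = 0.091161.
1 − 2Q = 0.933334, giving −¼ ln(0.933334) = 0.017248.
d = 0.091161 + 0.017248 = 0.108409.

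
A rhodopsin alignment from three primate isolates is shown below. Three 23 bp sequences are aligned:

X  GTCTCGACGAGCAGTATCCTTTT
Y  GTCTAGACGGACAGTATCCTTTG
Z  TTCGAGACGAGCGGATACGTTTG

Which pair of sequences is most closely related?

X–Y: 4/23 differ, p = 0.174, d = 0.198.
X–Z: 9/23 differ, p = 0.391, d = 0.553.
Y–Z: 9/23 differ, p = 0.391, d = 0.553.
The smallest distance is between X and Y.

X and Y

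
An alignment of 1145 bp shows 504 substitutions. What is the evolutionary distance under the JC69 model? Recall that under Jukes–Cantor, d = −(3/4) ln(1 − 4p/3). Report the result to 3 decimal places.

0.663

p = 504/1145 ≈ 0.440175.
d = −(3/4) ln(1 − 4p/3) = −0.75 ln(1 − 0.5869) = −0.75 ln(0.4131)
  = −0.75 × (-0.884066) = 0.663050 substitutions/site.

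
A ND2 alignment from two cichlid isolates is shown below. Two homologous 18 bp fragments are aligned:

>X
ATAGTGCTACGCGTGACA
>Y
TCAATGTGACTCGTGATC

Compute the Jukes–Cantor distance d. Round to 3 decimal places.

The sequences differ at 8 of 18 sites (1, 2, 4, 7, 8, 11, 17, 18), so p = 8/18 ≈ 0.444444.
d = −(3/4) ln(1 − 4p/3) = −0.75 ln(1 − 0.592592) = −0.75 ln(0.407408)
  = −0.75 × (-0.897940) = 0.673455 substitutions/site.

0.673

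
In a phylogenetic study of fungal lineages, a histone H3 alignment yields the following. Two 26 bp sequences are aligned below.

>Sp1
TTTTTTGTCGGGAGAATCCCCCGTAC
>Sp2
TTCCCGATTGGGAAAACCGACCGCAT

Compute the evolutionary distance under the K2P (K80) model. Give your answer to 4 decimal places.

0.8899

Of 26 sites, 9 differences are transitions and 3 are transversions, so P = 9/26 ≈ 0.346154 and Q = 3/26 ≈ 0.115385.
Under the Kimura two-parameter model, d = −½ ln(1 − 2P − Q) − ¼ ln(1 − 2Q).
1 − 2P − Q = 0.192307, giving −½ ln(0.192307) = 0.824331.
1 − 2Q = 0.76923, giving −¼ ln(0.76923) = 0.065591.
d = 0.824331 + 0.065591 = 0.889922.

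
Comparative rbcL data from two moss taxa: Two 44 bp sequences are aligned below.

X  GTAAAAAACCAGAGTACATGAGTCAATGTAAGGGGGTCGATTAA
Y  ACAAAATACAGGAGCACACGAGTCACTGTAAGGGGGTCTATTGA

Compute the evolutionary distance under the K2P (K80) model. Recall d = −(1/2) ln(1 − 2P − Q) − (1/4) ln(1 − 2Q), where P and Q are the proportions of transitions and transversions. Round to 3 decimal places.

0.276

Of 44 sites, 6 differences are transitions and 4 are transversions, so P = 6/44 ≈ 0.136364 and Q = 4/44 ≈ 0.090909.
Under the Kimura two-parameter model, d = −½ ln(1 − 2P − Q) − ¼ ln(1 − 2Q).
1 − 2P − Q = 0.636363, giving −½ ln(0.636363) = 0.225993.
1 − 2Q = 0.818182, giving −¼ ln(0.818182) = 0.050168.
d = 0.225993 + 0.050168 = 0.276161.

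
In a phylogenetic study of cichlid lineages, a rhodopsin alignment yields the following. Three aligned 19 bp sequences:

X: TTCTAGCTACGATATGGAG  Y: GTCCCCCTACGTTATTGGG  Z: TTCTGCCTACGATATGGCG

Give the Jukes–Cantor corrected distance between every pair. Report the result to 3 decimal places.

d(X,Y) = 0.507, d(X,Z) = 0.177, d(Y,Z) = 0.410

X–Y: 7/19 sites differ → p ≈ 0.368421, d = −0.75 ln(1 − 0.491228) = 0.506816 ≈ 0.507.
X–Z: 3/19 sites differ → p ≈ 0.157895, d = −0.75 ln(1 − 0.210527) = 0.177292 ≈ 0.177.
Y–Z: 6/19 sites differ → p ≈ 0.315789, d = −0.75 ln(1 − 0.421052) = 0.409907 ≈ 0.410.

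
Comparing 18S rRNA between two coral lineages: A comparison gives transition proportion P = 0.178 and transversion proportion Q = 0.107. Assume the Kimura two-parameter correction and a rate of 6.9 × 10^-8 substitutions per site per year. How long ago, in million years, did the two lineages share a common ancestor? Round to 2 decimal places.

Under the Kimura two-parameter model, d = −½ ln(1 − 2P − Q) − ¼ ln(1 − 2Q).
1 − 2P − Q = 0.537, giving −½ ln(0.537) = 0.310879.
1 − 2Q = 0.786, giving −¼ ln(0.786) = 0.060200.
d = 0.310879 + 0.060200 = 0.371079.
Under a molecular clock d = 2μt, so t = d/(2μ) = 0.371079 / (2 × 6.9 × 10^-8) = 2.69 million years.

2.69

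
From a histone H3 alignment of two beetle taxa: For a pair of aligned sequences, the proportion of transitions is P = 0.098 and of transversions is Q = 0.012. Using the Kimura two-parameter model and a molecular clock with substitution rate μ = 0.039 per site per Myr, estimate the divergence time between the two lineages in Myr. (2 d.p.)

1.57

Under the Kimura two-parameter model, d = −½ ln(1 − 2P − Q) − ¼ ln(1 − 2Q).
1 − 2P − Q = 0.792, giving −½ ln(0.792) = 0.116597.
1 − 2Q = 0.976, giving −¼ ln(0.976) = 0.006073.
d = 0.116597 + 0.006073 = 0.122670.
Under a molecular clock d = 2μt, so t = d/(2μ) = 0.122670 / (2 × 0.039) = 1.57 Myr.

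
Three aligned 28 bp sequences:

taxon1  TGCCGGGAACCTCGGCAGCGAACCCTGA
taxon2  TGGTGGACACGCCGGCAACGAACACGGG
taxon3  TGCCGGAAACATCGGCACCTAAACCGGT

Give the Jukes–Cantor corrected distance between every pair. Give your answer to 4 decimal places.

d(taxon1,taxon2) = 0.4850, d(taxon1,taxon3) = 0.3041, d(taxon2,taxon3) = 0.4850

taxon1–taxon2: 10/28 sites differ → p ≈ 0.357143, d = −0.75 ln(1 − 0.476191) = 0.484971 ≈ 0.4850.
taxon1–taxon3: 7/28 sites differ → p = 0.25, d = −0.75 ln(1 − 0.333333) = 0.304098 ≈ 0.3041.
taxon2–taxon3: 10/28 sites differ → p ≈ 0.357143, d = −0.75 ln(1 − 0.476191) = 0.484971 ≈ 0.4850.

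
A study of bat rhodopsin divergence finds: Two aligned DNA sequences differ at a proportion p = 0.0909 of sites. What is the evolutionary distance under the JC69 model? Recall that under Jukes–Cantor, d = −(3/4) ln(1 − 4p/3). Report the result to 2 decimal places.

d = −(3/4) ln(1 − 4p/3) = −0.75 ln(1 − 0.1212) = −0.75 ln(0.8788)
  = −0.75 × (-0.129198) = 0.096899 substitutions/site.

0.10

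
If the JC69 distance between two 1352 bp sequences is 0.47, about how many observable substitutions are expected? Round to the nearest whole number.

Invert JC69: p = (3/4)(1 − e^(−4d/3)) = 0.75 × (1 − e^(-0.626667)) = 0.75 × (1 − 0.534370) = 0.349223.
Expected differing sites = pL ≈ 0.349223 × 1352 = 472.149496 ≈ 472.

472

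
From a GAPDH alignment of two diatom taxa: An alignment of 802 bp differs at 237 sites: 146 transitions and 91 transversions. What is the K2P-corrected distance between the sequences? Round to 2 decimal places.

0.39

P = 146/802 ≈ 0.182045 and Q = 91/802 ≈ 0.113466.
Under the Kimura two-parameter model, d = −½ ln(1 − 2P − Q) − ¼ ln(1 − 2Q).
1 − 2P − Q = 0.522444, giving −½ ln(0.522444) = 0.324619.
1 − 2Q = 0.773068, giving −¼ ln(0.773068) = 0.064347.
d = 0.324619 + 0.064347 = 0.388966.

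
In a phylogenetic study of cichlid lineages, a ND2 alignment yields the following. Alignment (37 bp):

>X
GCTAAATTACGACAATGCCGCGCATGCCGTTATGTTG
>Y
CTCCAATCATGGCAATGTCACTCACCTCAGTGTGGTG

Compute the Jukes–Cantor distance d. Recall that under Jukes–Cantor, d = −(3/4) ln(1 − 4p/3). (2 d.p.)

The sequences differ at 17 of 37 sites, so p = 17/37 ≈ 0.459459.
d = −(3/4) ln(1 − 4p/3) = −0.75 ln(1 − 0.612612) = −0.75 ln(0.387388)
  = −0.75 × (-0.948329) = 0.711247 substitutions/site.

0.71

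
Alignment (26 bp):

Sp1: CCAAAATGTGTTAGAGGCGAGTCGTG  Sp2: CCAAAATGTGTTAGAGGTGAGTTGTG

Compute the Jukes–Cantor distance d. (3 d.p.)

0.081

The sequences differ at 2 of 26 sites (18, 23), so p = 2/26 ≈ 0.076923.
d = −(3/4) ln(1 − 4p/3) = −0.75 ln(1 − 0.102564) = −0.75 ln(0.897436)
  = −0.75 × (-0.108213) = 0.081160 substitutions/site.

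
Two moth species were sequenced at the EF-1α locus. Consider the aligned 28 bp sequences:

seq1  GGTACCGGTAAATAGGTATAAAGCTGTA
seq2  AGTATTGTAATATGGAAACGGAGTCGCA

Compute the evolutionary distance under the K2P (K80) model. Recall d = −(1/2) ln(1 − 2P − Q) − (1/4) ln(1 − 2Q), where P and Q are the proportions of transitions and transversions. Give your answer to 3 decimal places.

1.404

Of 28 sites, 11 differences are transitions and 4 are transversions, so P = 11/28 ≈ 0.392857 and Q = 4/28 ≈ 0.142857.
Under the Kimura two-parameter model, d = −½ ln(1 − 2P − Q) − ¼ ln(1 − 2Q).
1 − 2P − Q = 0.071429, giving −½ ln(0.071429) = 1.319526.
1 − 2Q = 0.714286, giving −¼ ln(0.714286) = 0.084118.
d = 1.319526 + 0.084118 = 1.403644.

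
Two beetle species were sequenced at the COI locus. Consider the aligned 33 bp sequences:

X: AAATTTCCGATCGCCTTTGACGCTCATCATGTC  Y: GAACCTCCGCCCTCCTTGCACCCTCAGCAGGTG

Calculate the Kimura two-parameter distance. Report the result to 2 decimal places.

0.50

Of 33 sites, 4 differences are transitions and 8 are transversions, so P = 4/33 ≈ 0.121212 and Q = 8/33 ≈ 0.242424.
Under the Kimura two-parameter model, d = −½ ln(1 − 2P − Q) − ¼ ln(1 − 2Q).
1 − 2P − Q = 0.515152, giving −½ ln(0.515152) = 0.331647.
1 − 2Q = 0.515152, giving −¼ ln(0.515152) = 0.165823.
d = 0.331647 + 0.165823 = 0.497470.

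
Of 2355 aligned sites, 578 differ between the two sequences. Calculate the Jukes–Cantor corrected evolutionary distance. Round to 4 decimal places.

0.2973

p = 578/2355 ≈ 0.245435.
d = −(3/4) ln(1 − 4p/3) = −0.75 ln(1 − 0.327247) = −0.75 ln(0.672753)
  = −0.75 × (-0.396377) = 0.297283 substitutions/site.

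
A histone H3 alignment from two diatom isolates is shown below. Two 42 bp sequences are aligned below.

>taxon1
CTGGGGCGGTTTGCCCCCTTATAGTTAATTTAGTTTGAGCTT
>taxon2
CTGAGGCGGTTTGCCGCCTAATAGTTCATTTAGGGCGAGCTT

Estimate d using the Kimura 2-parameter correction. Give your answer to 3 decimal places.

Of 42 sites, 2 differences are transitions and 5 are transversions, so P = 2/42 ≈ 0.047619 and Q = 5/42 ≈ 0.119048.
Under the Kimura two-parameter model, d = −½ ln(1 − 2P − Q) − ¼ ln(1 − 2Q).
1 − 2P − Q = 0.785714, giving −½ ln(0.785714) = 0.120581.
1 − 2Q = 0.761904, giving −¼ ln(0.761904) = 0.067984.
d = 0.120581 + 0.067984 = 0.188565.

0.189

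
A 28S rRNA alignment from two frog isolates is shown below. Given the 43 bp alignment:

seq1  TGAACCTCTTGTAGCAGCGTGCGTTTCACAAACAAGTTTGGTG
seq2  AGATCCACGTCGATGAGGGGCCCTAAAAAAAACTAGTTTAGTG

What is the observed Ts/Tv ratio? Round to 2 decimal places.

0.06

Transitions are A↔G and C↔T; transversions are all other mismatches.
Transitions: 1. Transversions: 17.
R = 1/17 = 0.058823… ≈ 0.06 (to 2 d.p.).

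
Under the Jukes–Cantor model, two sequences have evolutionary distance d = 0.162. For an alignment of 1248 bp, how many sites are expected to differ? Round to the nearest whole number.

182

Invert JC69: p = (3/4)(1 − e^(−4d/3)) = 0.75 × (1 − e^(-0.216)) = 0.75 × (1 − 0.805735) = 0.145699.
Expected differing sites = pL ≈ 0.145699 × 1248 = 181.832352 ≈ 182.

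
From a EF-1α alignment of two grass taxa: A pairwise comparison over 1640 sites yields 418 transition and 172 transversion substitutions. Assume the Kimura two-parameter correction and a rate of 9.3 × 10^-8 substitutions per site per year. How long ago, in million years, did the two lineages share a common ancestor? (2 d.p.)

P = 418/1640 ≈ 0.254878 and Q = 172/1640 ≈ 0.104878.
Under the Kimura two-parameter model, d = −½ ln(1 − 2P − Q) − ¼ ln(1 − 2Q).
1 − 2P − Q = 0.385366, giving −½ ln(0.385366) = 0.476781.
1 − 2Q = 0.790244, giving −¼ ln(0.790244) = 0.058853.
d = 0.476781 + 0.058853 = 0.535634.
Under a molecular clock d = 2μt, so t = d/(2μ) = 0.535634 / (2 × 9.3 × 10^-8) = 2.88 million years.

2.88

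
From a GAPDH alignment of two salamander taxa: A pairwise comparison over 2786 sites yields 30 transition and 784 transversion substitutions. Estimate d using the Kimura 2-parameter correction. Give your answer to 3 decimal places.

0.387

P = 30/2786 ≈ 0.010768 and Q = 784/2786 ≈ 0.281407.
Under the Kimura two-parameter model, d = −½ ln(1 − 2P − Q) − ¼ ln(1 − 2Q).
1 − 2P − Q = 0.697057, giving −½ ln(0.697057) = 0.180444.
1 − 2Q = 0.437186, giving −¼ ln(0.437186) = 0.206849.
d = 0.180444 + 0.206849 = 0.387293.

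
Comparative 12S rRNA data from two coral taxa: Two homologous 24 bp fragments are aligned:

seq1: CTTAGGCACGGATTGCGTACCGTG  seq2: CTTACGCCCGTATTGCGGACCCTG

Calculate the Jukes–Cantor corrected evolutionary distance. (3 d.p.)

The sequences differ at 5 of 24 sites (5, 8, 11, 18, 22), so p = 5/24 ≈ 0.208333.
d = −(3/4) ln(1 − 4p/3) = −0.75 ln(1 − 0.277777) = −0.75 ln(0.722223)
  = −0.75 × (-0.325421) = 0.244066 substitutions/site.

0.244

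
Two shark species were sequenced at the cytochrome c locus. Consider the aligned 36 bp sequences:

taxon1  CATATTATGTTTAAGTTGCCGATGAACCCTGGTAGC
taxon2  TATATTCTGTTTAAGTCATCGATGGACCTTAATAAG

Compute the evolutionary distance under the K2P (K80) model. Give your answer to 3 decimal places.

Of 36 sites, 9 differences are transitions and 2 are transversions, so P = 9/36 = 0.25 and Q = 2/36 ≈ 0.055556.
Under the Kimura two-parameter model, d = −½ ln(1 − 2P − Q) − ¼ ln(1 − 2Q).
1 − 2P − Q = 0.444444, giving −½ ln(0.444444) = 0.405466.
1 − 2Q = 0.888888, giving −¼ ln(0.888888) = 0.029446.
d = 0.405466 + 0.029446 = 0.434912.

0.435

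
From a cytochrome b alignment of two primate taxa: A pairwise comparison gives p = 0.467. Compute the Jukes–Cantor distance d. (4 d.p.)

0.7310

d = −(3/4) ln(1 − 4p/3) = −0.75 ln(1 − 0.622667) = −0.75 ln(0.377333)
  = −0.75 × (-0.974627) = 0.730970 substitutions/site.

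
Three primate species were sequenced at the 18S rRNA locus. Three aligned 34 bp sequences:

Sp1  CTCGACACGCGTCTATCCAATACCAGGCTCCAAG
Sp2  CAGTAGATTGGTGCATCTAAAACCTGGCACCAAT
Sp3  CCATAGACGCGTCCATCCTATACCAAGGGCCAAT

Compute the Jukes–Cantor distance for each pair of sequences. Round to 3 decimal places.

Sp1–Sp2: 14/34 sites differ → p ≈ 0.411765, d = −0.75 ln(1 − 0.54902) = 0.597249 ≈ 0.597.
Sp1–Sp3: 10/34 sites differ → p ≈ 0.294118, d = −0.75 ln(1 − 0.392157) = 0.373379 ≈ 0.373.
Sp2–Sp3: 13/34 sites differ → p ≈ 0.382353, d = −0.75 ln(1 − 0.509804) = 0.534712 ≈ 0.535.

d(Sp1,Sp2) = 0.597, d(Sp1,Sp3) = 0.373, d(Sp2,Sp3) = 0.535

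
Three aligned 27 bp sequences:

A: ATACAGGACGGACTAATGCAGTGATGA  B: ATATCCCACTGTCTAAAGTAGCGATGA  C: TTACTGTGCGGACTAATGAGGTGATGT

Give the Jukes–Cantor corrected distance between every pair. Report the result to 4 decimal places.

A–B: 9/27 sites differ → p ≈ 0.333333, d = −0.75 ln(1 − 0.444444) = 0.440839 ≈ 0.4408.
A–C: 7/27 sites differ → p ≈ 0.259259, d = −0.75 ln(1 − 0.345679) = 0.318118 ≈ 0.3181.
B–C: 13/27 sites differ → p ≈ 0.481481, d = −0.75 ln(1 − 0.641975) = 0.770364 ≈ 0.7704.

d(A,B) = 0.4408, d(A,C) = 0.3181, d(B,C) = 0.7704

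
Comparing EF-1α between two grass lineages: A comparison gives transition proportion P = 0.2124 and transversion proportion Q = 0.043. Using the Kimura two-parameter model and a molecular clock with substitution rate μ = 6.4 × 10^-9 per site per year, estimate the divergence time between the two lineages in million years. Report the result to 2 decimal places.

26.39

Under the Kimura two-parameter model, d = −½ ln(1 − 2P − Q) − ¼ ln(1 − 2Q).
1 − 2P − Q = 0.5322, giving −½ ln(0.5322) = 0.315368.
1 − 2Q = 0.914, giving −¼ ln(0.914) = 0.022481.
d = 0.315368 + 0.022481 = 0.337849.
Under a molecular clock d = 2μt, so t = d/(2μ) = 0.337849 / (2 × 6.4 × 10^-9) = 26.39 million years.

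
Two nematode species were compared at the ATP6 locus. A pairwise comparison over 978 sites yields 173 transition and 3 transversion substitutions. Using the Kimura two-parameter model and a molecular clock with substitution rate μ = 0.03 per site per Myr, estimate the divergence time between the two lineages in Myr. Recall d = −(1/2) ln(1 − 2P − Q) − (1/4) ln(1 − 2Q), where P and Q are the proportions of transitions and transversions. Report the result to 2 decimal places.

3.70

P = 173/978 ≈ 0.176892 and Q = 3/978 ≈ 0.003067.
Under the Kimura two-parameter model, d = −½ ln(1 − 2P − Q) − ¼ ln(1 − 2Q).
1 − 2P − Q = 0.643149, giving −½ ln(0.643149) = 0.220689.
1 − 2Q = 0.993866, giving −¼ ln(0.993866) = 0.001538.
d = 0.220689 + 0.001538 = 0.222227.
Under a molecular clock d = 2μt, so t = d/(2μ) = 0.222227 / (2 × 0.03) = 3.70 Myr.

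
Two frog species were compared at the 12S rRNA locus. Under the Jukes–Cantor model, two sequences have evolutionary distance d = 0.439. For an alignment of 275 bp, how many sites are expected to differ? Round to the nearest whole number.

91

Invert JC69: p = (3/4)(1 − e^(−4d/3)) = 0.75 × (1 − e^(-0.585333)) = 0.75 × (1 − 0.556920) = 0.332310.
Expected differing sites = pL ≈ 0.332310 × 275 = 91.38525 ≈ 91.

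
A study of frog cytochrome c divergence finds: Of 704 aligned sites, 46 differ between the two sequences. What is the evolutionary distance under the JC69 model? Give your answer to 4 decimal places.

p = 46/704 ≈ 0.065341.
d = −(3/4) ln(1 − 4p/3) = −0.75 ln(1 − 0.087121) = −0.75 ln(0.912879)
  = −0.75 × (-0.091152) = 0.068364 substitutions/site.

0.0684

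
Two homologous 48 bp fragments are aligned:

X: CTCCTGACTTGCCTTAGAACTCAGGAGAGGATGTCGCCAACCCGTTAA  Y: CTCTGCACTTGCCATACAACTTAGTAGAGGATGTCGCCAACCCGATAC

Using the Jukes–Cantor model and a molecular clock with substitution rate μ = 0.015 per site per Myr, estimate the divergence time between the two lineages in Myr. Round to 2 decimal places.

7.19

The sequences differ at 9 of 48 sites (4, 5, 6, 14, 17, 22, 25, 45, 48), so p = 9/48 = 0.1875.
d = −(3/4) ln(1 − 4p/3) = −0.75 ln(1 − 0.25) = −0.75 ln(0.75)
  = −0.75 × (-0.287682) = 0.215762 substitutions/site.
Under a molecular clock d = 2μt, so t = d/(2μ) = 0.215762 / (2 × 0.015) = 7.19 Myr.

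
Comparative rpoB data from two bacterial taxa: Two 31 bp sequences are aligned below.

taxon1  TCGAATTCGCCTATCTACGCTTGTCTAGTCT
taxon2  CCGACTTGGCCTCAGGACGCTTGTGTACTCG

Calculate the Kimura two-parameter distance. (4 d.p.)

0.4364

Of 31 sites, 1 differences are transitions and 9 are transversions, so P = 1/31 ≈ 0.032258 and Q = 9/31 ≈ 0.290323.
Under the Kimura two-parameter model, d = −½ ln(1 − 2P − Q) − ¼ ln(1 − 2Q).
1 − 2P − Q = 0.645161, giving −½ ln(0.645161) = 0.219128.
1 − 2Q = 0.419354, giving −¼ ln(0.419354) = 0.217260.
d = 0.219128 + 0.217260 = 0.436388.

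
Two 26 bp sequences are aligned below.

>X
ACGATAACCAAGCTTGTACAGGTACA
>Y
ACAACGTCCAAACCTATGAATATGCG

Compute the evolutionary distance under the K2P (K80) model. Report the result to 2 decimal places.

Of 26 sites, 10 differences are transitions and 3 are transversions, so P = 10/26 ≈ 0.384615 and Q = 3/26 ≈ 0.115385.
Under the Kimura two-parameter model, d = −½ ln(1 − 2P − Q) − ¼ ln(1 − 2Q).
1 − 2P − Q = 0.115385, giving −½ ln(0.115385) = 1.079740.
1 − 2Q = 0.76923, giving −¼ ln(0.76923) = 0.065591.
d = 1.079740 + 0.065591 = 1.145331.

1.15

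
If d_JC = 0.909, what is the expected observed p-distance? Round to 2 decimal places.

p = (3/4)(1 − e^(−4d/3)) = 0.75 × (1 − e^(-1.212)) = 0.75 × (1 − 0.297601) = 0.526799.

0.53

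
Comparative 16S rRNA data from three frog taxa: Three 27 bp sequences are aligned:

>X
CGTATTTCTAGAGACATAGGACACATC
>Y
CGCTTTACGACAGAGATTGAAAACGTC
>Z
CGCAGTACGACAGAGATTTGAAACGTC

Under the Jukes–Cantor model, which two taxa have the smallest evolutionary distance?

Y and Z

X–Y: 10/27 differ, p = 0.370, d = 0.511.
X–Z: 10/27 differ, p = 0.370, d = 0.511.
Y–Z: 4/27 differ, p = 0.148, d = 0.165.
The smallest distance is between Y and Z.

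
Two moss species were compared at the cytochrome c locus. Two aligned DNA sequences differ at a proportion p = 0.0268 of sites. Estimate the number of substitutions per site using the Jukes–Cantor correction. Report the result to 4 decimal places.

d = −(3/4) ln(1 − 4p/3) = −0.75 ln(1 − 0.035733) = −0.75 ln(0.964267)
  = −0.75 × (-0.036387) = 0.027290 substitutions/site.

0.0273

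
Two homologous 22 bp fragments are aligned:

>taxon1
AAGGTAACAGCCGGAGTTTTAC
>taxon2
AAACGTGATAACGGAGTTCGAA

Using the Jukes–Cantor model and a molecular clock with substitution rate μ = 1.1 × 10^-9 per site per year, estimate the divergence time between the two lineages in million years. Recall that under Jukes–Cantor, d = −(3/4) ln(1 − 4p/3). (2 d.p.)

The sequences differ at 12 of 22 sites, so p = 12/22 ≈ 0.545455.
d = −(3/4) ln(1 − 4p/3) = −0.75 ln(1 − 0.727273) = −0.75 ln(0.272727)
  = −0.75 × (-1.299284) = 0.974463 substitutions/site.
Under a molecular clock d = 2μt, so t = d/(2μ) = 0.974463 / (2 × 1.1 × 10^-9) = 442.94 million years.

442.94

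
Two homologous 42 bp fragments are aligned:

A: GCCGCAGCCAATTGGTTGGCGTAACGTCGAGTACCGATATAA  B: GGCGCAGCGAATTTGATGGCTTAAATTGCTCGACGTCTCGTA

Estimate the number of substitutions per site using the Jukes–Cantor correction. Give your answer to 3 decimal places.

0.635

The sequences differ at 18 of 42 sites, so p = 18/42 ≈ 0.428571.
d = −(3/4) ln(1 − 4p/3) = −0.75 ln(1 − 0.571428) = −0.75 ln(0.428572)
  = −0.75 × (-0.847297) = 0.635473 substitutions/site.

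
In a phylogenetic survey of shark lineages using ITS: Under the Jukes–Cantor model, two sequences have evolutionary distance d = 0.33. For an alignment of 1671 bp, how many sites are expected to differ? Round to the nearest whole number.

446

Invert JC69: p = (3/4)(1 − e^(−4d/3)) = 0.75 × (1 − e^(-0.44)) = 0.75 × (1 − 0.644036) = 0.266973.
Expected differing sites = pL ≈ 0.266973 × 1671 = 446.111883 ≈ 446.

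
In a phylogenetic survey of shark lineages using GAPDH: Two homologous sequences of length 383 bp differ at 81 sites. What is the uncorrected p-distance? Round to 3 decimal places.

p = 81/383 = 0.211488… ≈ 0.211 (to 3 d.p.).

0.211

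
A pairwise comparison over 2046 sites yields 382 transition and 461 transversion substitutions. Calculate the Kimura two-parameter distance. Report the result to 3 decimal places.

P = 382/2046 ≈ 0.186706 and Q = 461/2046 ≈ 0.225318.
Under the Kimura two-parameter model, d = −½ ln(1 − 2P − Q) − ¼ ln(1 − 2Q).
1 − 2P − Q = 0.40127, giving −½ ln(0.40127) = 0.456560.
1 − 2Q = 0.549364, giving −¼ ln(0.549364) = 0.149749.
d = 0.456560 + 0.149749 = 0.606309.

0.606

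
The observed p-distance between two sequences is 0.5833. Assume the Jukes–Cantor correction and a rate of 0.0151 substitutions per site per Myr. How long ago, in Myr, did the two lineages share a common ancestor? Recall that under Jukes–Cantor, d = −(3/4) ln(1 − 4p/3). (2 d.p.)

37.35

d = −(3/4) ln(1 − 4p/3) = −0.75 ln(1 − 0.777733) = −0.75 ln(0.222267)
  = −0.75 × (-1.503876) = 1.127907 substitutions/site.
Under a molecular clock d = 2μt, so t = d/(2μ) = 1.127907 / (2 × 0.0151) = 37.35 Myr.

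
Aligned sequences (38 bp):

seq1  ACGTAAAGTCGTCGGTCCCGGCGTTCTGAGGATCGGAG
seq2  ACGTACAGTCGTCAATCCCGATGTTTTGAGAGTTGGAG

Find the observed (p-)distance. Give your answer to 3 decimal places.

0.237

The sequences differ at 9 of 38 positions (sites 6, 14, 15, 21, 22, 26, 31, 32, 34).
p = 9/38 = 0.236842… ≈ 0.237 (to 3 d.p.).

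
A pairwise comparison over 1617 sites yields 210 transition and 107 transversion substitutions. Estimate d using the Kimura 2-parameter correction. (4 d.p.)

P = 210/1617 ≈ 0.12987 and Q = 107/1617 ≈ 0.066172.
Under the Kimura two-parameter model, d = −½ ln(1 − 2P − Q) − ¼ ln(1 − 2Q).
1 − 2P − Q = 0.674088, giving −½ ln(0.674088) = 0.197197.
1 − 2Q = 0.867656, giving −¼ ln(0.867656) = 0.035490.
d = 0.197197 + 0.035490 = 0.232687.

0.2327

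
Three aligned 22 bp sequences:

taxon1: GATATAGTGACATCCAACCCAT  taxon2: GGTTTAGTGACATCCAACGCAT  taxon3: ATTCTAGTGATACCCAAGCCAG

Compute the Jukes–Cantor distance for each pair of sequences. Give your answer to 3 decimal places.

taxon1–taxon2: 3/22 sites differ → p ≈ 0.136364, d = −0.75 ln(1 − 0.181819) = 0.150504 ≈ 0.151.
taxon1–taxon3: 7/22 sites differ → p ≈ 0.318182, d = −0.75 ln(1 − 0.424243) = 0.414052 ≈ 0.414.
taxon2–taxon3: 8/22 sites differ → p ≈ 0.363636, d = −0.75 ln(1 − 0.484848) = 0.497470 ≈ 0.497.

d(taxon1,taxon2) = 0.151, d(taxon1,taxon3) = 0.414, d(taxon2,taxon3) = 0.497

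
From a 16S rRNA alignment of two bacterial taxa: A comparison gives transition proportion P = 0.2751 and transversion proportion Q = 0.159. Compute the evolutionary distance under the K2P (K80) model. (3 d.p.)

0.713

Under the Kimura two-parameter model, d = −½ ln(1 − 2P − Q) − ¼ ln(1 − 2Q).
1 − 2P − Q = 0.2908, giving −½ ln(0.2908) = 0.617560.
1 − 2Q = 0.682, giving −¼ ln(0.682) = 0.095681.
d = 0.617560 + 0.095681 = 0.713241.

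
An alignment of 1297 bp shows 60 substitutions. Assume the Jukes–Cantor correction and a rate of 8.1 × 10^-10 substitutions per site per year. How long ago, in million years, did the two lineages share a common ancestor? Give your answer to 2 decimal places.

p = 60/1297 ≈ 0.046261.
d = −(3/4) ln(1 − 4p/3) = −0.75 ln(1 − 0.061681) = −0.75 ln(0.938319)
  = −0.75 × (-0.063665) = 0.047749 substitutions/site.
Under a molecular clock d = 2μt, so t = d/(2μ) = 0.047749 / (2 × 8.1 × 10^-10) = 29.47 million years.

29.47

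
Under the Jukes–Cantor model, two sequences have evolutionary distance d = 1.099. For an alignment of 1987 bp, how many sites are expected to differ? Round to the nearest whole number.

Invert JC69: p = (3/4)(1 − e^(−4d/3)) = 0.75 × (1 − e^(-1.465333)) = 0.75 × (1 − 0.231001) = 0.576749.
Expected differing sites = pL ≈ 0.576749 × 1987 = 1146.000263 ≈ 1146.

1146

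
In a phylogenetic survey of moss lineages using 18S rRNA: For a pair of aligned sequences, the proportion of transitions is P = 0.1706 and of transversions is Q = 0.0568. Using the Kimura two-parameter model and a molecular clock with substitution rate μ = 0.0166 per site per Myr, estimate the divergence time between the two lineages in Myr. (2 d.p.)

8.55

Under the Kimura two-parameter model, d = −½ ln(1 − 2P − Q) − ¼ ln(1 − 2Q).
1 − 2P − Q = 0.602, giving −½ ln(0.602) = 0.253749.
1 − 2Q = 0.8864, giving −¼ ln(0.8864) = 0.030147.
d = 0.253749 + 0.030147 = 0.283896.
Under a molecular clock d = 2μt, so t = d/(2μ) = 0.283896 / (2 × 0.0166) = 8.55 Myr.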